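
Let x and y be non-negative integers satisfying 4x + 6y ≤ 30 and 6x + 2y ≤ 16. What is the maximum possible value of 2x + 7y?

(x,y)=(0,5): 4·0+6·5=30≤30, 6·0+2·5=10≤16, objective 35.
(x,y)=(1,4): 4·1+6·4=28≤30, 6·1+2·4=14≤16, objective 30.
(x,y)=(0,4): 4·0+6·4=24≤30, 6·0+2·4=8≤16, objective 28.
Maximum is 35 at (x,y)=(0,5).

35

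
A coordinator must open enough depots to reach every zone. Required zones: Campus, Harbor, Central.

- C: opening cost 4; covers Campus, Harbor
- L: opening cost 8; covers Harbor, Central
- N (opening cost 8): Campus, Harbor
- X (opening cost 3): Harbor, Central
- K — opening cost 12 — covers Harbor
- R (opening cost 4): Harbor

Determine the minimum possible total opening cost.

7

Choose C and X: together they cover Campus, Harbor, Central — every zone.
Total opening cost: 4 + 3 = 7.
No cover costs less than 7.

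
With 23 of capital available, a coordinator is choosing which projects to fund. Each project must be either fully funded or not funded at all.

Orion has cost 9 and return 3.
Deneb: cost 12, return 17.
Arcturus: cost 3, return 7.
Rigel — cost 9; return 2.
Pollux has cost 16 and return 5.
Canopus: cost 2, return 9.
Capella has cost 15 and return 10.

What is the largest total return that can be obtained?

Allowing fractional choices, the relaxed optimum would be about 37.0, but projects are indivisible.
Orion + Deneb + Canopus: cost 9 + 12 + 2 = 23 ≤ 23, return 3 + 17 + 9 = 29.
Deneb + Arcturus + Canopus: cost 12 + 3 + 2 = 17 ≤ 23, return 17 + 7 + 9 = 33.
Deneb + Rigel + Canopus: cost 12 + 9 + 2 = 23 ≤ 23, return 17 + 2 + 9 = 28.
Best is Deneb, Arcturus, and Canopus with total return 33.

33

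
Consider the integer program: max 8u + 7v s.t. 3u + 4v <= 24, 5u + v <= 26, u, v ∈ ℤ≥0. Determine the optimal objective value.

53

(u,v)=(4,3) is feasible, giving 53.
(u,v)=(5,1) is feasible, giving 47.
(u,v)=(4,2) is feasible, giving 46.
The best lattice point is (4,3), giving 53.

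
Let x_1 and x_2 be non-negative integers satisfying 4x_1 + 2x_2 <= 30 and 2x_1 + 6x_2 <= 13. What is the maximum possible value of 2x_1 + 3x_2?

The continuous relaxation peaks at (6.5, 0) with value 13.00; rounding to a feasible lattice point costs some objective.
(x_1,x_2)=(6,0): 4·6+2·0=24≤30, 2·6+6·0=12≤13, objective 12.
(x_1,x_2)=(5,0): 4·5+2·0=20≤30, 2·5+6·0=10≤13, objective 10.
The best lattice point is (6,0), giving 12.

12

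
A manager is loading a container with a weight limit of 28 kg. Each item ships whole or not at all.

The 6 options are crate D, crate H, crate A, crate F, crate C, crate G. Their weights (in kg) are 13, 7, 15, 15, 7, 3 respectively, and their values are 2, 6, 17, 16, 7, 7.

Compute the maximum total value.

Allowing fractional choices, the relaxed optimum would be about 34.7, but items are indivisible.
crate A + crate C + crate G: weight 15 + 7 + 3 = 25 ≤ 28, value 17 + 7 + 7 = 31.
crate H + crate A + crate G: weight 7 + 15 + 3 = 25 ≤ 28, value 6 + 17 + 7 = 30.
Best is crate A, crate C, and crate G with total value 31.

31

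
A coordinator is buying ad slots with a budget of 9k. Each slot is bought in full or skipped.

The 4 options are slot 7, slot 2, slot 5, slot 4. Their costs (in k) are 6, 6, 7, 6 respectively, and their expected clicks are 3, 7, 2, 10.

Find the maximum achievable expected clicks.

Take slot 4: cost 6 ≤ 9, expected clicks 10.
No other feasible combination does better.

10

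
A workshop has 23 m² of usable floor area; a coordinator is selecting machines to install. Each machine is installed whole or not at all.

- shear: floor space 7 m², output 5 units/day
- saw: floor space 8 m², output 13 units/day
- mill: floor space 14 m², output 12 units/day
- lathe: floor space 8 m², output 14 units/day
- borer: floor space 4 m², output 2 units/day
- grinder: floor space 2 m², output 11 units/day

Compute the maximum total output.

This is an integer program with binary decision variables.
Allowing fractional choices, the relaxed optimum would be about 42.3, but machines are indivisible.
saw + lathe + grinder: floor space 8 + 8 + 2 = 18 ≤ 23, output 13 + 14 + 11 = 38.
saw + lathe + borer + grinder: floor space 8 + 8 + 4 + 2 = 22 ≤ 23, output 13 + 14 + 2 + 11 = 40.
Best is saw, lathe, borer, and grinder with total output 40.

40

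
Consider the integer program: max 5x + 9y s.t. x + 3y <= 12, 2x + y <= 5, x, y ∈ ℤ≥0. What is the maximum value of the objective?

(x,y)=(0,4) is feasible, giving 36.
(x,y)=(1,3) is feasible, giving 32.
(x,y)=(0,3) is feasible, giving 27.
(x,y)=(1,2) is feasible, giving 23.
Maximum is 36 at (x,y)=(0,4).

36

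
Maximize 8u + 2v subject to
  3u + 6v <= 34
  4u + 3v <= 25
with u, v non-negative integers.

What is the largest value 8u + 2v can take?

(u,v)=(6,0): 3·6+6·0=18≤34, 4·6+3·0=24≤25, objective 48.
(u,v)=(5,1): 3·5+6·1=21≤34, 4·5+3·1=23≤25, objective 42.
(u,v)=(5,0): 3·5+6·0=15≤34, 4·5+3·0=20≤25, objective 40.
The best lattice point is (6,0), giving 48.

48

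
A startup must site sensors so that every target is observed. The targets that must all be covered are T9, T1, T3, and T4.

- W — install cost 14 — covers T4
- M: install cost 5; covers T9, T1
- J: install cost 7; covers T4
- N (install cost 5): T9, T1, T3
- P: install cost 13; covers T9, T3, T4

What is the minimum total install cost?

Choose J and N: together they cover T9, T1, T3, T4 — every target.
Total install cost: 7 + 5 = 12.
No cover costs less than 12.

12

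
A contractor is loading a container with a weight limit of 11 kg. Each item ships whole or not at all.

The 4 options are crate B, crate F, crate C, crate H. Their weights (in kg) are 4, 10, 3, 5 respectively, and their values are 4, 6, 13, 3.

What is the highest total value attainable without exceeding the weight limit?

17

Treat it as a binary knapsack problem.
Allowing fractional choices, the relaxed optimum would be about 19.4, but items are indivisible.
crate C + crate H: weight 3 + 5 = 8 ≤ 11, value 13 + 3 = 16.
crate B + crate C: weight 4 + 3 = 7 ≤ 11, value 4 + 13 = 17.
Best is crate B and crate C with total value 17.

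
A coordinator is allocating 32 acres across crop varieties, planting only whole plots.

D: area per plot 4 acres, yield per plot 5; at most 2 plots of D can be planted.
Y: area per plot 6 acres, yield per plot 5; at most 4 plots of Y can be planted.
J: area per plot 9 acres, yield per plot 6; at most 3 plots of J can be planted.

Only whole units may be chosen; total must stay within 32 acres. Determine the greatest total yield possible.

30

This is a bounded integer knapsack.
Take 2×D and 4×Y: area 32 ≤ 32, yield 2·5 + 4·5 = 30.
D has the best ratio (5/4) and is taken to its limit of 2; remaining capacity is filled optimally with the others.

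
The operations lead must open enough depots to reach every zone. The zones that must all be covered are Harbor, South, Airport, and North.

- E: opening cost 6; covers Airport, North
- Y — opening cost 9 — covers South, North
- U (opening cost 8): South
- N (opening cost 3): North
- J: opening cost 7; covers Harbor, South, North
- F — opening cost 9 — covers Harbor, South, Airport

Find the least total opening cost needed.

This is an integer covering problem.
The greedy cost-per-new-zone heuristic would pick J and E for 13, but a cheaper cover exists.
Choose N and F: together they cover Harbor, South, Airport, North — every zone.
Total opening cost: 3 + 9 = 12.
No cover costs less than 12.

12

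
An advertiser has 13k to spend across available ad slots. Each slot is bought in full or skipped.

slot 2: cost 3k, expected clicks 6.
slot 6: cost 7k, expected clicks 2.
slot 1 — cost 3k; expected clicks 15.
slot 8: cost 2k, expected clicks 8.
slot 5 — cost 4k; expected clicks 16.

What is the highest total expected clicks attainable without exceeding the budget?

45

slot 2 + slot 1 + slot 8 + slot 5: cost 3 + 3 + 2 + 4 = 12 ≤ 13, expected clicks 6 + 15 + 8 + 16 = 45.
slot 1 + slot 8 + slot 5: cost 3 + 2 + 4 = 9 ≤ 13, expected clicks 15 + 8 + 16 = 39.
Best is slot 2, slot 1, slot 8, and slot 5 with total expected clicks 45.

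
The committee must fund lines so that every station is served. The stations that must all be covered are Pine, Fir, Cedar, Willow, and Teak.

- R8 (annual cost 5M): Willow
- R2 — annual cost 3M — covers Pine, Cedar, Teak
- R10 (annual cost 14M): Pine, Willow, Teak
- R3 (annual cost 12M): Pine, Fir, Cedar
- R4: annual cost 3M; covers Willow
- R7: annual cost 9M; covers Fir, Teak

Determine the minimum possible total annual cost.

Choose R2, R4, and R7: together they cover Pine, Fir, Cedar, Willow, Teak — every station.
Total annual cost: 3 + 3 + 9 = 15.
No cover costs less than 15.

15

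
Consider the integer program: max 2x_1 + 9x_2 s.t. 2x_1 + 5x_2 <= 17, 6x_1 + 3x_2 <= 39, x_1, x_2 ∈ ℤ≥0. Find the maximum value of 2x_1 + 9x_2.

29

The continuous relaxation peaks at (0, 3.4) with value 30.60; rounding to a feasible lattice point costs some objective.
(x_1,x_2)=(1,3) is feasible, giving 29.
(x_1,x_2)=(0,3) is feasible, giving 27.
The best lattice point is (1,3), giving 29.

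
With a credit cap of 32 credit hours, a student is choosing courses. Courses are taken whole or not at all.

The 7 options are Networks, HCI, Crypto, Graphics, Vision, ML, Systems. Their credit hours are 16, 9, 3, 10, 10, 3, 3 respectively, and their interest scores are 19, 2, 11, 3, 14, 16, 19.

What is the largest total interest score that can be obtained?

Networks + Crypto + ML + Systems: credit hours 16 + 3 + 3 + 3 = 25 ≤ 32, interest score 19 + 11 + 16 + 19 = 65.
Networks + Vision + ML + Systems: credit hours 16 + 10 + 3 + 3 = 32 ≤ 32, interest score 19 + 14 + 16 + 19 = 68.
Best is Networks, Vision, ML, and Systems with total interest score 68.

68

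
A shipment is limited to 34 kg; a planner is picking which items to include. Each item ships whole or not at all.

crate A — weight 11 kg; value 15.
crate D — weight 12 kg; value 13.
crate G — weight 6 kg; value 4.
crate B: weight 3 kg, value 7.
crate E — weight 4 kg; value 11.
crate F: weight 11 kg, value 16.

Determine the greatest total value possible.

crate D + crate B + crate E + crate F: weight 12 + 3 + 4 + 11 = 30 ≤ 34, value 13 + 7 + 11 + 16 = 47.
crate A + crate B + crate E + crate F: weight 11 + 3 + 4 + 11 = 29 ≤ 34, value 15 + 7 + 11 + 16 = 49.
crate A + crate D + crate B + crate E: weight 11 + 12 + 3 + 4 = 30 ≤ 34, value 15 + 13 + 7 + 11 = 46.
Best is crate A, crate B, crate E, and crate F with total value 49.

49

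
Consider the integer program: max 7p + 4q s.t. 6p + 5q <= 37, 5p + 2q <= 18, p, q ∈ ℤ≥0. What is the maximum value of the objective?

31

(p,q)=(1,6) is feasible, giving 31.
(p,q)=(2,4) is feasible, giving 30.
The best lattice point is (1,6), giving 31.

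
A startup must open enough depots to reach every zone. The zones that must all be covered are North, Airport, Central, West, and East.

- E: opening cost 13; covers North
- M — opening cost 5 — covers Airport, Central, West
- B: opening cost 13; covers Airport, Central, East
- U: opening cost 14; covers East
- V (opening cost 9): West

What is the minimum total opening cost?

31

Choose E, M, and B: together they cover North, Airport, Central, West, East — every zone.
Total opening cost: 13 + 5 + 13 = 31.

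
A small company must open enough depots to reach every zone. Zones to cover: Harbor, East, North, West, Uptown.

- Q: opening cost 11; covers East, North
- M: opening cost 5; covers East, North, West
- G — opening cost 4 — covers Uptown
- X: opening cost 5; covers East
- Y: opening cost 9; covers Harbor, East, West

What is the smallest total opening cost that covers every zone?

18

This is an integer covering problem.
Choose M, G, and Y: together they cover Harbor, East, North, West, Uptown — every zone.
Total opening cost: 5 + 4 + 9 = 18.
No cover costs less than 18.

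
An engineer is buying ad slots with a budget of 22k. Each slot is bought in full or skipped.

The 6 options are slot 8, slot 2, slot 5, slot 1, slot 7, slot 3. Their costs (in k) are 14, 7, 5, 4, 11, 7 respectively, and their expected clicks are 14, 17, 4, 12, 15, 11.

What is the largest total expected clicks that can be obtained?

Allowing fractional choices, the relaxed optimum would be about 45.5, but ad slots are indivisible.
slot 2 + slot 1 + slot 3: cost 7 + 4 + 7 = 18 ≤ 22, expected clicks 17 + 12 + 11 = 40.
slot 2 + slot 1 + slot 7: cost 7 + 4 + 11 = 22 ≤ 22, expected clicks 17 + 12 + 15 = 44.
Best is slot 2, slot 1, and slot 7 with total expected clicks 44.

44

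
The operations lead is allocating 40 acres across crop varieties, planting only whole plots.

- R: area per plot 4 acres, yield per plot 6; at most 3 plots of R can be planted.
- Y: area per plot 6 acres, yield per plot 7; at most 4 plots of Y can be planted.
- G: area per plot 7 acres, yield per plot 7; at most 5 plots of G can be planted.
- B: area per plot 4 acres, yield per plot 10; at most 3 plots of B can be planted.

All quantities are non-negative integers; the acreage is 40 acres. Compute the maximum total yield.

Take 1×R, 4×Y, and 3×B: area 40 ≤ 40, yield 1·6 + 4·7 + 3·10 = 64.
B has the best ratio (10/4) and is taken to its limit of 3; remaining capacity is filled optimally with the others.

64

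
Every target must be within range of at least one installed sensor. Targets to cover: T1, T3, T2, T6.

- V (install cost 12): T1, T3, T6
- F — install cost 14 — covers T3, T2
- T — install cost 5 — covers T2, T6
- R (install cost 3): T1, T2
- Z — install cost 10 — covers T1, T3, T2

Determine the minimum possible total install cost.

This is a weighted set-cover instance.
The greedy cost-per-new-target heuristic would pick R, T, and Z for 18, but a cheaper cover exists.
Choose V and R: together they cover T1, T3, T2, T6 — every target.
Total install cost: 12 + 3 = 15.
No cover costs less than 15.

15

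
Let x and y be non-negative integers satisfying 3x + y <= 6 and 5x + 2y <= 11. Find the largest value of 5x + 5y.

25

Relaxing integrality, the LP optimum is 27.50 at (x,y) = (0, 5.5), which is not an integer point.
(x,y)=(0,5): 3·0+1·5=5≤6, 5·0+2·5=10≤11, objective 25.
(x,y)=(0,4): 3·0+1·4=4≤6, 5·0+2·4=8≤11, objective 20.
No feasible integer point exceeds 25.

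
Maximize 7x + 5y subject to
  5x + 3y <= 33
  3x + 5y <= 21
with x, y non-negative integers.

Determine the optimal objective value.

42

The continuous relaxation peaks at (6.38, 0.375) with value 46.50; rounding to a feasible lattice point costs some objective.
(x,y)=(6,0): 5·6+3·0=30≤33, 3·6+5·0=18≤21, objective 42.
(x,y)=(5,1): 5·5+3·1=28≤33, 3·5+5·1=20≤21, objective 40.
(x,y)=(5,0): 5·5+3·0=25≤33, 3·5+5·0=15≤21, objective 35.
The best lattice point is (6,0), giving 42.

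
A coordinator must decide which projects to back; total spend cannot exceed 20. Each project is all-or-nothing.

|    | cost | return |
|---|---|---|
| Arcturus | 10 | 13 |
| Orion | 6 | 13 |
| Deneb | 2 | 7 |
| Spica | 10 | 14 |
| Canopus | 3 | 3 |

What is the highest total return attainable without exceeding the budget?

This is an integer program with binary decision variables.
Allowing fractional choices, the relaxed optimum would be about 36.6, but projects are indivisible.
Orion + Spica + Canopus: cost 6 + 10 + 3 = 19 ≤ 20, return 13 + 14 + 3 = 30.
Arcturus + Orion + Deneb: cost 10 + 6 + 2 = 18 ≤ 20, return 13 + 13 + 7 = 33.
Orion + Deneb + Spica: cost 6 + 2 + 10 = 18 ≤ 20, return 13 + 7 + 14 = 34.
Best is Orion, Deneb, and Spica with total return 34.

34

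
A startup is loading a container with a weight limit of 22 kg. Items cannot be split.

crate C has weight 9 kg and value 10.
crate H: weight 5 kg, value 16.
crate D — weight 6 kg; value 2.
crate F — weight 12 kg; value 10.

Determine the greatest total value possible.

28

Allowing fractional choices, the relaxed optimum would be about 32.7, but items are indivisible.
crate H + crate F: weight 5 + 12 = 17 ≤ 22, value 16 + 10 = 26.
crate C + crate H: weight 9 + 5 = 14 ≤ 22, value 10 + 16 = 26.
crate C + crate H + crate D: weight 9 + 5 + 6 = 20 ≤ 22, value 10 + 16 + 2 = 28.
Best is crate C, crate H, and crate D with total value 28.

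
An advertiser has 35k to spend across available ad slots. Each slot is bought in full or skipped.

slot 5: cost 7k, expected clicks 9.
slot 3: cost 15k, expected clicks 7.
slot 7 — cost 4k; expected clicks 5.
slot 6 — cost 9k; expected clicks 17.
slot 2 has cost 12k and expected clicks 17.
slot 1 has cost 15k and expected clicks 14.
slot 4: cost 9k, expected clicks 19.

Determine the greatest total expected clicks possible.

58

slot 6 + slot 2 + slot 4: cost 9 + 12 + 9 = 30 ≤ 35, expected clicks 17 + 17 + 19 = 53.
slot 7 + slot 6 + slot 2 + slot 4: cost 4 + 9 + 12 + 9 = 34 ≤ 35, expected clicks 5 + 17 + 17 + 19 = 58.
Best is slot 7, slot 6, slot 2, and slot 4 with total expected clicks 58.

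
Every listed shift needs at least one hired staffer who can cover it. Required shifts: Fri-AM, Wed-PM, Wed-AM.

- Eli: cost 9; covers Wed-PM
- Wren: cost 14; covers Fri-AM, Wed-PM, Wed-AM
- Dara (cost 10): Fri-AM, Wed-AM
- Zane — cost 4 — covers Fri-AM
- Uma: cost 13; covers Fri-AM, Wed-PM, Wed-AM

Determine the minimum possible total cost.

The greedy cost-per-new-shift heuristic would pick Zane and Uma for 17, but a cheaper cover exists.
Uma alone covers Fri-AM, Wed-PM, Wed-AM — every shift.
Total cost: 13.
No cover costs less than 13.

13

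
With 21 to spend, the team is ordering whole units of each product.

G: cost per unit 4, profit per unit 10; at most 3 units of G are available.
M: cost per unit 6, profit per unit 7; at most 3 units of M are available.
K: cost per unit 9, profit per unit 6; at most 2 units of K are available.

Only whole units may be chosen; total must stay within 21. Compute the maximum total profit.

37

This is a bounded integer knapsack.
3×G and 1×M: cost 18 ≤ 21, profit 3·10 + 1·7 = 37.
3×G and 1×K: cost 21 ≤ 21, profit 3·10 + 1·6 = 36.
Best is 37.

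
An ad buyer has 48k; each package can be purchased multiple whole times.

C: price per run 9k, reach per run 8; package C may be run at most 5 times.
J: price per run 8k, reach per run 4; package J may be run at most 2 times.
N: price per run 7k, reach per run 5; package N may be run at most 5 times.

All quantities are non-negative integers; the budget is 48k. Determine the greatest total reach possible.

3×C and 3×N: price 48 ≤ 48, reach 3·8 + 3·5 = 39.
5×C: price 45 ≤ 48, reach 5·8 = 40.
Best is 40.

40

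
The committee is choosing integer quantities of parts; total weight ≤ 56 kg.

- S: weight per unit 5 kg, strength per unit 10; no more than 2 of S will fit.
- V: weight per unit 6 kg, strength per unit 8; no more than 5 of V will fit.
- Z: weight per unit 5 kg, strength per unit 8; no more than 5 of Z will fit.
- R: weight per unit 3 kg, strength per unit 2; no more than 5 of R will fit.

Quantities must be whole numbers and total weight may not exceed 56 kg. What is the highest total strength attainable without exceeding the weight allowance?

86

This is a bounded integer knapsack.
S has the best ratio (10/5); taking only S gives at most 2×10 = 20 (stopped by the supply cap of 2).
Mixing does better — 2×S, 3×V, 5×Z, and 1×R: weight 56 ≤ 56, strength 2·10 + 3·8 + 5·8 + 1·2 = 86.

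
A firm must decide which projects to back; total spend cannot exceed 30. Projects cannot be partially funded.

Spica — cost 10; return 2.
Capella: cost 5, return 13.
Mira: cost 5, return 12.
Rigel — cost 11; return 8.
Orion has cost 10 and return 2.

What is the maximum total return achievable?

33

Allowing fractional choices, the relaxed optimum would be about 34.8, but projects are indivisible.
Spica + Capella + Mira + Orion: cost 10 + 5 + 5 + 10 = 30 ≤ 30, return 2 + 13 + 12 + 2 = 29.
Capella + Mira + Rigel: cost 5 + 5 + 11 = 21 ≤ 30, return 13 + 12 + 8 = 33.
Spica + Capella + Mira: cost 10 + 5 + 5 = 20 ≤ 30, return 2 + 13 + 12 = 27.
Best is Capella, Mira, and Rigel with total return 33.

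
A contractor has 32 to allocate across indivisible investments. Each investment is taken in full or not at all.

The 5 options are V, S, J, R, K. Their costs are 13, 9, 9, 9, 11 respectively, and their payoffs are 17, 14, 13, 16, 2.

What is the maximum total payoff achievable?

This is an integer program with binary decision variables.
V + S + R: cost 13 + 9 + 9 = 31 ≤ 32, payoff 17 + 14 + 16 = 47.
V + S + J: cost 13 + 9 + 9 = 31 ≤ 32, payoff 17 + 14 + 13 = 44.
V + J + R: cost 13 + 9 + 9 = 31 ≤ 32, payoff 17 + 13 + 16 = 46.
Best is V, S, and R with total payoff 47.

47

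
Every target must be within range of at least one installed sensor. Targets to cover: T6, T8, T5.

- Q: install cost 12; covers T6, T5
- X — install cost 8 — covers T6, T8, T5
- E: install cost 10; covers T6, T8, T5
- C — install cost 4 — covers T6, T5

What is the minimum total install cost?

8

X alone covers T6, T8, T5 — every target.
Total install cost: 8.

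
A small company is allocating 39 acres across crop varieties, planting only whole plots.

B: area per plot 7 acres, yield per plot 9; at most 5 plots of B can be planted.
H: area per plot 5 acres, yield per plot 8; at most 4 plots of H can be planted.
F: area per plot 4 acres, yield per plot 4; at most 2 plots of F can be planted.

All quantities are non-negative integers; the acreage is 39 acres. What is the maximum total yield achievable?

This is a bounded integer knapsack.
H has the best ratio (8/5); taking only H gives at most 4×8 = 32 (stopped by the supply cap of 4).
Mixing does better — 2×B, 4×H, and 1×F: area 38 ≤ 39, yield 2·9 + 4·8 + 1·4 = 54.

54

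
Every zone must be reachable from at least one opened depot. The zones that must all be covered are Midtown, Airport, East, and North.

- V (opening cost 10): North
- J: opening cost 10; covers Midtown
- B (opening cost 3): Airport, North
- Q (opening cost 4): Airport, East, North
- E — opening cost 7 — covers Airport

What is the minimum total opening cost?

Choose J and Q: together they cover Midtown, Airport, East, North — every zone.
Total opening cost: 10 + 4 = 14.
No cover costs less than 14.

14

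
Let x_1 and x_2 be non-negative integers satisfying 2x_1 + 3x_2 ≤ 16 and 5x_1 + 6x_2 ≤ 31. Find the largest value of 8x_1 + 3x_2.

Relaxing integrality, the LP optimum is 49.60 at (x_1,x_2) = (6.2, 0), which is not an integer point.
(x_1,x_2)=(6,0): 2·6+3·0=12≤16, 5·6+6·0=30≤31, objective 48.
(x_1,x_2)=(5,1): 2·5+3·1=13≤16, 5·5+6·1=31≤31, objective 43.
The best lattice point is (6,0), giving 48.

48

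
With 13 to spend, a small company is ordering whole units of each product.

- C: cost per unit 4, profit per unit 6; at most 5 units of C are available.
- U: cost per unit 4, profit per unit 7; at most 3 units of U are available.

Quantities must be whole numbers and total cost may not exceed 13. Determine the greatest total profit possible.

This is a bounded integer knapsack.
U has the best ratio (7/4); taking only U gives at most 3×7 = 21 (stopped by the cost limit).
Optimal: 3×U: cost 12 ≤ 13, profit 3·7 = 21.

21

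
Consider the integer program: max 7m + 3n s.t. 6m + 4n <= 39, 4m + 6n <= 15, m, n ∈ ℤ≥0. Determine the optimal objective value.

The continuous relaxation peaks at (3.75, 0) with value 26.25; rounding to a feasible lattice point costs some objective.
(m,n)=(3,0): 6·3+4·0=18≤39, 4·3+6·0=12≤15, objective 21.
(m,n)=(2,1): 6·2+4·1=16≤39, 4·2+6·1=14≤15, objective 17.
Maximum is 21 at (m,n)=(3,0).

21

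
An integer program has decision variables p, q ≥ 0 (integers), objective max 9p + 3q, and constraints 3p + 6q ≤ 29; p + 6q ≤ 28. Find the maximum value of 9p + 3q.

81

Relaxing integrality, the LP optimum is 87.00 at (p,q) = (9.67, 0), which is not an integer point.
(p,q)=(9,0): 3·9+6·0=27≤29, 1·9+6·0=9≤28, objective 81.
(p,q)=(8,0): 3·8+6·0=24≤29, 1·8+6·0=8≤28, objective 72.
The best lattice point is (9,0), giving 81.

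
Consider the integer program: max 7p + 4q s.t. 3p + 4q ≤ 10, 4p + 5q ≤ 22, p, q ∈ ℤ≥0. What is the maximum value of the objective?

21

Relaxing integrality, the LP optimum is 23.33 at (p,q) = (3.33, 0), which is not an integer point.
(p,q)=(3,0): 3·3+4·0=9≤10, 4·3+5·0=12≤22, objective 21.
(p,q)=(2,1): 3·2+4·1=10≤10, 4·2+5·1=13≤22, objective 18.
The best lattice point is (3,0), giving 21.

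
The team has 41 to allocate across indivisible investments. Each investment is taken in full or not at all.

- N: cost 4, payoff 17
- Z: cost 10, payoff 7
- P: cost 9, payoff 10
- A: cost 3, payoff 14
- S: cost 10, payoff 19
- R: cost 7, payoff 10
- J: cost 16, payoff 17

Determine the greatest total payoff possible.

77

Allowing fractional choices, the relaxed optimum would be about 78.5, but investments are indivisible.
N + A + S + R + J: cost 4 + 3 + 10 + 7 + 16 = 40 ≤ 41, payoff 17 + 14 + 19 + 10 + 17 = 77.
N + P + A + R + J: cost 4 + 9 + 3 + 7 + 16 = 39 ≤ 41, payoff 17 + 10 + 14 + 10 + 17 = 68.
N + P + A + S + R: cost 4 + 9 + 3 + 10 + 7 = 33 ≤ 41, payoff 17 + 10 + 14 + 19 + 10 = 70.
Best is N, A, S, R, and J with total payoff 77.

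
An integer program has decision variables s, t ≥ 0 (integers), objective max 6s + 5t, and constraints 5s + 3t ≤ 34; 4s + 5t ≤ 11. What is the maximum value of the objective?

12

The continuous relaxation peaks at (2.75, 0) with value 16.50; rounding to a feasible lattice point costs some objective.
(s,t)=(2,0): 5·2+3·0=10≤34, 4·2+5·0=8≤11, objective 12.
(s,t)=(1,1): 5·1+3·1=8≤34, 4·1+5·1=9≤11, objective 11.
(s,t)=(1,0): 5·1+3·0=5≤34, 4·1+5·0=4≤11, objective 6.
The best lattice point is (2,0), giving 12.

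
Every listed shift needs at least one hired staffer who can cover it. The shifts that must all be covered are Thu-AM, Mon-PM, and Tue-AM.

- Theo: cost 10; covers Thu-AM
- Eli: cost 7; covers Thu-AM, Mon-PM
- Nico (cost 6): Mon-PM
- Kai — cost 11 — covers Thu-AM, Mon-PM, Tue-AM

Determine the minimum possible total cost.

The greedy cost-per-new-shift heuristic would pick Eli and Kai for 18, but a cheaper cover exists.
Kai alone covers Thu-AM, Mon-PM, Tue-AM — every shift.
Total cost: 11.
No cover costs less than 11.

11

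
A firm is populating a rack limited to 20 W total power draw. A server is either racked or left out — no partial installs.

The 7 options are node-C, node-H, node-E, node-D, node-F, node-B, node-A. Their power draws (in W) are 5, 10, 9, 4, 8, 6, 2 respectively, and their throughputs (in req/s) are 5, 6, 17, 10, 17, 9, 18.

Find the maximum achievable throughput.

Allowing fractional choices, the relaxed optimum would be about 56.3, but servers are indivisible.
node-E + node-F + node-A: power draw 9 + 8 + 2 = 19 ≤ 20, throughput 17 + 17 + 18 = 52.
node-D + node-F + node-B + node-A: power draw 4 + 8 + 6 + 2 = 20 ≤ 20, throughput 10 + 17 + 9 + 18 = 54.
node-C + node-D + node-F + node-A: power draw 5 + 4 + 8 + 2 = 19 ≤ 20, throughput 5 + 10 + 17 + 18 = 50.
Best is node-D, node-F, node-B, and node-A with total throughput 54.

54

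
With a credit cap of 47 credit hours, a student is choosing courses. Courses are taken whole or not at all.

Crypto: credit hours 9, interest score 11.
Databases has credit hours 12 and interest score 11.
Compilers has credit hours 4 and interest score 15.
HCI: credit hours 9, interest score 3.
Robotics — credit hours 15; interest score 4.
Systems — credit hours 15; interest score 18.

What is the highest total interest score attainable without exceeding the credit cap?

Take Crypto, Databases, Compilers, and Systems: credit hours 9 + 12 + 4 + 15 = 40 ≤ 47, interest score 11 + 11 + 15 + 18 = 55.
No other feasible combination does better.

55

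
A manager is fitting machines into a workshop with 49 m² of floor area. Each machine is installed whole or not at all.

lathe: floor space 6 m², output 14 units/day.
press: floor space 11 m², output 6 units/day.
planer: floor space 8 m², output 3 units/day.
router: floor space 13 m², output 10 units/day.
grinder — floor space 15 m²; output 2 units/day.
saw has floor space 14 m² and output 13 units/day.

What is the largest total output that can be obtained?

43

Treat it as a binary knapsack problem.
Allowing fractional choices, the relaxed optimum would be about 44.9, but machines are indivisible.
lathe + planer + router + saw: floor space 6 + 8 + 13 + 14 = 41 ≤ 49, output 14 + 3 + 10 + 13 = 40.
lathe + press + router + saw: floor space 6 + 11 + 13 + 14 = 44 ≤ 49, output 14 + 6 + 10 + 13 = 43.
Best is lathe, press, router, and saw with total output 43.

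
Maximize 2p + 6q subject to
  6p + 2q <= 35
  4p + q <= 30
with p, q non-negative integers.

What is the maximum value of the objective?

102

The continuous relaxation peaks at (0, 17.5) with value 105.00; rounding to a feasible lattice point costs some objective.
(p,q)=(0,17): 6·0+2·17=34≤35, 4·0+1·17=17≤30, objective 102.
(p,q)=(0,16): 6·0+2·16=32≤35, 4·0+1·16=16≤30, objective 96.
No feasible integer point exceeds 102.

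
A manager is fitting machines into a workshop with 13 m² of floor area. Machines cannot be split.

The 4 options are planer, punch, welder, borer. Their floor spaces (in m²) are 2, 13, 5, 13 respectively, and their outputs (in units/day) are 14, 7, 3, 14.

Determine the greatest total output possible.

17

This is an integer program with binary decision variables.
Take planer and welder: floor space 2 + 5 = 7 ≤ 13, output 14 + 3 = 17.
No other feasible combination does better.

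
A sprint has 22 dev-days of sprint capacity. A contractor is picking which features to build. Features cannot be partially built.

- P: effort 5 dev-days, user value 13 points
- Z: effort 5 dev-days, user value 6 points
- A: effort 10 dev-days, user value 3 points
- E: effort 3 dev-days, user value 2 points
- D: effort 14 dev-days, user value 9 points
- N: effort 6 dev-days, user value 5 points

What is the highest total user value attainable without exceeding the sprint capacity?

26

This is an integer program with binary decision variables.
Allowing fractional choices, the relaxed optimum would be about 27.9, but features are indivisible.
P + E + D: effort 5 + 3 + 14 = 22 ≤ 22, user value 13 + 2 + 9 = 24.
P + Z + N: effort 5 + 5 + 6 = 16 ≤ 22, user value 13 + 6 + 5 = 24.
P + Z + E + N: effort 5 + 5 + 3 + 6 = 19 ≤ 22, user value 13 + 6 + 2 + 5 = 26.
Best is P, Z, E, and N with total user value 26.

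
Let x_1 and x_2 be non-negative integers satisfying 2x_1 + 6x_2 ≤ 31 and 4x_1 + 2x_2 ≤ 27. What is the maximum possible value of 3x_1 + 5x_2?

The continuous relaxation peaks at (5, 3.5) with value 32.50; rounding to a feasible lattice point costs some objective.
(x_1,x_2)=(5,3): 2·5+6·3=28≤31, 4·5+2·3=26≤27, objective 30.
(x_1,x_2)=(4,3): 2·4+6·3=26≤31, 4·4+2·3=22≤27, objective 27.
Maximum is 30 at (x_1,x_2)=(5,3).

30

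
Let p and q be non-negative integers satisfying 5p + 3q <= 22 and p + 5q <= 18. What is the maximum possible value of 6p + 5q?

28

Relaxing integrality, the LP optimum is 30.73 at (p,q) = (2.55, 3.09), which is not an integer point.
(p,q)=(3,2): 5·3+3·2=21≤22, 1·3+5·2=13≤18, objective 28.
(p,q)=(2,3): 5·2+3·3=19≤22, 1·2+5·3=17≤18, objective 27.
No feasible integer point exceeds 28.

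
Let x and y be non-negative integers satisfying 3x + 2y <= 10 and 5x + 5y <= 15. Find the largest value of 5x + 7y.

(x,y)=(0,3): 3·0+2·3=6≤10, 5·0+5·3=15≤15, objective 21.
(x,y)=(1,2): 3·1+2·2=7≤10, 5·1+5·2=15≤15, objective 19.
(x,y)=(0,2): 3·0+2·2=4≤10, 5·0+5·2=10≤15, objective 14.
No feasible integer point exceeds 21.

21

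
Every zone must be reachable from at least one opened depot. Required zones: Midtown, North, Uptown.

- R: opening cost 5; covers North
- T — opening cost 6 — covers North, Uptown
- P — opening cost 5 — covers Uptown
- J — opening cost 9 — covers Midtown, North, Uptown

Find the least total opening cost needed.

9

The greedy cost-per-new-zone heuristic would pick T and J for 15, but a cheaper cover exists.
J alone covers Midtown, North, Uptown — every zone.
Total opening cost: 9.
No cover costs less than 9.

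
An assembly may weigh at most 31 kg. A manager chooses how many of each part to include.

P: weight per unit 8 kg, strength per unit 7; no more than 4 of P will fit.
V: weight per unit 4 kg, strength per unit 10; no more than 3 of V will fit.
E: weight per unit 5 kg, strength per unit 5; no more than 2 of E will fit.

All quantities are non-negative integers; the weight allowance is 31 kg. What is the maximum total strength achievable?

47

V has the best ratio (10/4); taking only V gives at most 3×10 = 30 (stopped by the supply cap of 3).
Mixing does better — 1×P, 3×V, and 2×E: weight 30 ≤ 31, strength 1·7 + 3·10 + 2·5 = 47.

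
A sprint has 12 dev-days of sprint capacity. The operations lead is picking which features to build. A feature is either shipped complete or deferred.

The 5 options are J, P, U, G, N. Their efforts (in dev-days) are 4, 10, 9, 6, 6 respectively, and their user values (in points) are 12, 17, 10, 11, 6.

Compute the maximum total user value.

Allowing fractional choices, the relaxed optimum would be about 26.4, but features are indivisible.
J + G: effort 4 + 6 = 10 ≤ 12, user value 12 + 11 = 23.
J + N: effort 4 + 6 = 10 ≤ 12, user value 12 + 6 = 18.
Best is J and G with total user value 23.

23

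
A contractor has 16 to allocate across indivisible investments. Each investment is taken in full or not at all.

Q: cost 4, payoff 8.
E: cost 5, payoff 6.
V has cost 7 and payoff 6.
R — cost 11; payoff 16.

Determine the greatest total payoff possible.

Take Q and R: cost 4 + 11 = 15 ≤ 16, payoff 8 + 16 = 24.
No other feasible combination does better.

24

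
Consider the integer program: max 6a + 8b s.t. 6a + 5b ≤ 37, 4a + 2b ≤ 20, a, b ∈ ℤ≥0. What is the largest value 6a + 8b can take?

56

Relaxing integrality, the LP optimum is 59.20 at (a,b) = (0, 7.4), which is not an integer point.
(a,b)=(0,7): 6·0+5·7=35≤37, 4·0+2·7=14≤20, objective 56.
(a,b)=(1,6): 6·1+5·6=36≤37, 4·1+2·6=16≤20, objective 54.
(a,b)=(0,6): 6·0+5·6=30≤37, 4·0+2·6=12≤20, objective 48.
The best lattice point is (0,7), giving 56.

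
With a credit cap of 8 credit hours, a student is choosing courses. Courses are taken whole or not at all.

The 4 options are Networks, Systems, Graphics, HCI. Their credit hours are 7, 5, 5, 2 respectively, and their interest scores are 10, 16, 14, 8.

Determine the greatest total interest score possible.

This is an integer program with binary decision variables.
Allowing fractional choices, the relaxed optimum would be about 26.8, but courses are indivisible.
Graphics + HCI: credit hours 5 + 2 = 7 ≤ 8, interest score 14 + 8 = 22.
Systems + HCI: credit hours 5 + 2 = 7 ≤ 8, interest score 16 + 8 = 24.
Best is Systems and HCI with total interest score 24.

24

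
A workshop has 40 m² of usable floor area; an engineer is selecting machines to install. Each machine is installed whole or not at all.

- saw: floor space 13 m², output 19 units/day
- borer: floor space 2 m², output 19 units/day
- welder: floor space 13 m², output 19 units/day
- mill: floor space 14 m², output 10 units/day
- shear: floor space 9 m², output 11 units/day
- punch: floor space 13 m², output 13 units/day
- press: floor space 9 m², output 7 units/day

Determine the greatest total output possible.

This is a 0-1 knapsack instance.
saw + borer + welder + shear: floor space 13 + 2 + 13 + 9 = 37 ≤ 40, output 19 + 19 + 19 + 11 = 68.
saw + borer + shear + punch: floor space 13 + 2 + 9 + 13 = 37 ≤ 40, output 19 + 19 + 11 + 13 = 62.
saw + borer + welder + press: floor space 13 + 2 + 13 + 9 = 37 ≤ 40, output 19 + 19 + 19 + 7 = 64.
Best is saw, borer, welder, and shear with total output 68.

68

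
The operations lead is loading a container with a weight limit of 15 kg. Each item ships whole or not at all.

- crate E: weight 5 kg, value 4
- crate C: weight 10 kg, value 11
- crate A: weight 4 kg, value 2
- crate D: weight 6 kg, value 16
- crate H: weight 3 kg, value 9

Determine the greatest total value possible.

29

Allowing fractional choices, the relaxed optimum would be about 31.6, but items are indivisible.
crate E + crate D + crate H: weight 5 + 6 + 3 = 14 ≤ 15, value 4 + 16 + 9 = 29.
crate A + crate D + crate H: weight 4 + 6 + 3 = 13 ≤ 15, value 2 + 16 + 9 = 27.
Best is crate E, crate D, and crate H with total value 29.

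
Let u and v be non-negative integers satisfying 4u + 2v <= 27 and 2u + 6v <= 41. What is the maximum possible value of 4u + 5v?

The continuous relaxation peaks at (4, 5.5) with value 43.50; rounding to a feasible lattice point costs some objective.
(u,v)=(4,5): 4·4+2·5=26≤27, 2·4+6·5=38≤41, objective 41.
(u,v)=(3,5): 4·3+2·5=22≤27, 2·3+6·5=36≤41, objective 37.
The best lattice point is (4,5), giving 41.

41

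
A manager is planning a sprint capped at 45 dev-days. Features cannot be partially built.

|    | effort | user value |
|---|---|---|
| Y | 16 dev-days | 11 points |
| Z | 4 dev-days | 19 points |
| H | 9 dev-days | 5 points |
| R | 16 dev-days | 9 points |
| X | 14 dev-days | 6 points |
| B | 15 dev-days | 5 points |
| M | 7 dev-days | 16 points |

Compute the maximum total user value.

55

Allowing fractional choices, the relaxed optimum would be about 56.1, but features are indivisible.
Y + Z + X + M: effort 16 + 4 + 14 + 7 = 41 ≤ 45, user value 11 + 19 + 6 + 16 = 52.
Y + Z + R + M: effort 16 + 4 + 16 + 7 = 43 ≤ 45, user value 11 + 19 + 9 + 16 = 55.
Y + Z + H + M: effort 16 + 4 + 9 + 7 = 36 ≤ 45, user value 11 + 19 + 5 + 16 = 51.
Best is Y, Z, R, and M with total user value 55.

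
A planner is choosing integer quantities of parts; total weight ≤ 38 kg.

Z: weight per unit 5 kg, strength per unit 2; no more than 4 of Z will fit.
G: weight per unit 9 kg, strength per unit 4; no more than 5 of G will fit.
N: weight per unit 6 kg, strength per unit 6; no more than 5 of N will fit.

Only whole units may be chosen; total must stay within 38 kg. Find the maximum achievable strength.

32

This is a bounded integer knapsack.
N has the best ratio (6/6); taking only N gives at most 5×6 = 30 (stopped by the supply cap of 5).
Mixing does better — 1×Z and 5×N: weight 35 ≤ 38, strength 1·2 + 5·6 = 32.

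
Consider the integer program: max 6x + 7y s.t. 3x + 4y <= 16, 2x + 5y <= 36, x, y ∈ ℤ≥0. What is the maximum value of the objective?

31

(x,y)=(4,1) is feasible, giving 31.
(x,y)=(5,0) is feasible, giving 30.
(x,y)=(3,1) is feasible, giving 25.
(x,y)=(4,0) is feasible, giving 24.
No feasible integer point exceeds 31.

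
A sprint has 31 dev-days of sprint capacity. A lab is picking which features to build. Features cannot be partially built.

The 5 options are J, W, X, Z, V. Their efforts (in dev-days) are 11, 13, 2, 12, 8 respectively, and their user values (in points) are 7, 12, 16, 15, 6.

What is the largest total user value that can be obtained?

Take W, X, and Z: effort 13 + 2 + 12 = 27 ≤ 31, user value 12 + 16 + 15 = 43.
No other feasible combination does better.

43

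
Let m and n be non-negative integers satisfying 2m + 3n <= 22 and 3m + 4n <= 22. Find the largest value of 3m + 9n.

(m,n)=(0,5) is feasible, giving 45.
(m,n)=(1,4) is feasible, giving 39.
(m,n)=(0,4) is feasible, giving 36.
Maximum is 45 at (m,n)=(0,5).

45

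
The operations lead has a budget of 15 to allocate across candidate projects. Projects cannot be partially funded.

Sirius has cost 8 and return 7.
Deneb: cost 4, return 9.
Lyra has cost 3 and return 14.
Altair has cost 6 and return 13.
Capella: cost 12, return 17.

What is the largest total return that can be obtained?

Allowing fractional choices, the relaxed optimum would be about 38.8, but projects are indivisible.
Lyra + Capella: cost 3 + 12 = 15 ≤ 15, return 14 + 17 = 31.
Deneb + Lyra + Altair: cost 4 + 3 + 6 = 13 ≤ 15, return 9 + 14 + 13 = 36.
Sirius + Deneb + Lyra: cost 8 + 4 + 3 = 15 ≤ 15, return 7 + 9 + 14 = 30.
Best is Deneb, Lyra, and Altair with total return 36.

36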